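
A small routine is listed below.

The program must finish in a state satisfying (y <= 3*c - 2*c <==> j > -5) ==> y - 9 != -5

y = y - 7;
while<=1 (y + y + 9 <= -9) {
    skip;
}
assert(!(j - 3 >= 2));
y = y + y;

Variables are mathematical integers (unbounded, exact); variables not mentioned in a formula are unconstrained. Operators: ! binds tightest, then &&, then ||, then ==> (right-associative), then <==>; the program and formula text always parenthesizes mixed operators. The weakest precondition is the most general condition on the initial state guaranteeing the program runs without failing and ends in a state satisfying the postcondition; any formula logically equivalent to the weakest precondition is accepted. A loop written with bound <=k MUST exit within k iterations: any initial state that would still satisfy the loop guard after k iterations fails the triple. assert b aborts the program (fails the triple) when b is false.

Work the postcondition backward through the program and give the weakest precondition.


Working backward. After the program, the postcondition (y <= 3*c - 2*c <==> j > -5) ==> y - 9 != -5 must hold; in canonical form it is (y <= c <==> j > -5) ==> y != 4.
Before y := y + y: (2*y <= c <==> j > -5) ==> 2*y != 4
Before assert !(j - 3 >= 2): (!(j >= 5)) && ((2*y <= c <==> j > -5) ==> 2*y != 4)
Before the loop (bound <=1), unroll the exhaustion recursion (WP_0 = exit-now case; WP_j = one more guarded iteration, up to j = 1):
  WP_0: (!(2*y <= -18)) && (!(j >= 5)) && ((2*y <= c <==> j > -5) ==> 2*y != 4)
  WP_1: (2*y <= -18 ==> ((!(2*y <= -18)) && (!(j >= 5)) && ((2*y <= c <==> j > -5) ==> 2*y != 4))) && ((!(2*y <= -18)) ==> ((!(j >= 5)) && ((2*y <= c <==> j > -5) ==> 2*y != 4)))
So before the loop: (2*y <= -18 ==> ((!(2*y <= -18)) && (!(j >= 5)) && ((2*y <= c <==> j > -5) ==> 2*y != 4))) && ((!(2*y <= -18)) ==> ((!(j >= 5)) && ((2*y <= c <==> j > -5) ==> 2*y != 4)))
Before y := y - 7: (2*y <= -4 ==> ((!(2*y <= -4)) && (!(j >= 5)) && ((2*y <= c + 14 <==> j > -5) ==> 2*y != 18))) && ((!(2*y <= -4)) ==> ((!(j >= 5)) && ((2*y <= c + 14 <==> j > -5) ==> 2*y != 18)))
Answer: WP = (2*y <= -4 ==> ((!(2*y <= -4)) && (!(j >= 5)) && ((2*y <= c + 14 <==> j > -5) ==> 2*y != 18))) && ((!(2*y <= -4)) ==> ((!(j >= 5)) && ((2*y <= c + 14 <==> j > -5) ==> 2*y != 18)))


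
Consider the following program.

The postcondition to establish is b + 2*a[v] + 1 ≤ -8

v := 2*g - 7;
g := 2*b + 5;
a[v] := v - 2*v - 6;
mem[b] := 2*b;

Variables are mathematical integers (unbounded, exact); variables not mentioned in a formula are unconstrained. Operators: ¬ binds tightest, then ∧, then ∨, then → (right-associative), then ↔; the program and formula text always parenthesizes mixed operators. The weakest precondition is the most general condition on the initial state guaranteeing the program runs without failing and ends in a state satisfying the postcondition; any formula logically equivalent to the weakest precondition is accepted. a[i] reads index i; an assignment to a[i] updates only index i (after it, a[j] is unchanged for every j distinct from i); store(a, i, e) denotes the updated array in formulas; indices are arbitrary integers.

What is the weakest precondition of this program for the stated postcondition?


Working backward. After the program, the postcondition b + 2*a[v] + 1 ≤ -8 must hold; in canonical form it is 2*a[v] + b ≤ -9.
Before mem[b] := 2*b: 2*a[v] + b ≤ -9
Before a[v] := v - 2*v - 6: 2*store(a, v, -v - 6)[v] + b ≤ -9
Before g := 2*b + 5: 2*store(a, v, -v - 6)[v] + b ≤ -9
Before v := 2*g - 7: 2*store(a, 2*g - 7, -2*g + 1)[2*g - 7] + b ≤ -9
Answer: WP = 2*store(a, 2*g - 7, -2*g + 1)[2*g - 7] + b ≤ -9


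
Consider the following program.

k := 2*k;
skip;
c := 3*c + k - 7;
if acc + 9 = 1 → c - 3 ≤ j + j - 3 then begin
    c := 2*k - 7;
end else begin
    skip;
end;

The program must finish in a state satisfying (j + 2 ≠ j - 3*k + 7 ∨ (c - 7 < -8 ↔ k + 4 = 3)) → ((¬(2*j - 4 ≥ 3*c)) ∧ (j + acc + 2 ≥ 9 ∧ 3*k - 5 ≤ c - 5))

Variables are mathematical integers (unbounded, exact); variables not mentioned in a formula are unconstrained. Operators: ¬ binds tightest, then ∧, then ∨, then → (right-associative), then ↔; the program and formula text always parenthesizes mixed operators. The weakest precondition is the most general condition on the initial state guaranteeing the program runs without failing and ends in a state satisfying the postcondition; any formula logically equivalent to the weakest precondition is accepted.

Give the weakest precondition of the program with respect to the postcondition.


Working backward. After the program, the postcondition (j + 2 ≠ j - 3*k + 7 ∨ (c - 7 < -8 ↔ k + 4 = 3)) → ((¬(2*j - 4 ≥ 3*c)) ∧ (j + acc + 2 ≥ 9 ∧ 3*k - 5 ≤ c - 5)) must hold; in canonical form it is (3*k ≠ 5 ∨ (c < -1 ↔ k = -1)) → ((¬(2*j ≥ 3*c + 4)) ∧ acc + j ≥ 7 ∧ 3*k ≤ c).
Then branch requires (3*k ≠ 5 ∨ (2*k < 6 ↔ k = -1)) → ((¬(2*j ≥ 6*k - 17)) ∧ acc + j ≥ 7 ∧ k ≤ -7); else branch requires (3*k ≠ 5 ∨ (c < -1 ↔ k = -1)) → ((¬(2*j ≥ 3*c + 4)) ∧ acc + j ≥ 7 ∧ 3*k ≤ c).
Before the if: ((acc = -8 → c ≤ 2*j) → ((3*k ≠ 5 ∨ (2*k < 6 ↔ k = -1)) → ((¬(2*j ≥ 6*k - 17)) ∧ acc + j ≥ 7 ∧ k ≤ -7))) ∧ ((¬(acc = -8 → c ≤ 2*j)) → ((3*k ≠ 5 ∨ (c < -1 ↔ k = -1)) → ((¬(2*j ≥ 3*c + 4)) ∧ acc + j ≥ 7 ∧ 3*k ≤ c)))
Before c := 3*c + k - 7: ((acc = -8 → 3*c + k ≤ 2*j + 7) → ((3*k ≠ 5 ∨ (2*k < 6 ↔ k = -1)) → ((¬(2*j ≥ 6*k - 17)) ∧ acc + j ≥ 7 ∧ k ≤ -7))) ∧ ((¬(acc = -8 → 3*c + k ≤ 2*j + 7)) → ((3*k ≠ 5 ∨ (3*c + k < 6 ↔ k = -1)) → ((¬(2*j ≥ 9*c + 3*k - 17)) ∧ acc + j ≥ 7 ∧ 2*k ≤ 3*c - 7)))
Before skip: ((acc = -8 → 3*c + k ≤ 2*j + 7) → ((3*k ≠ 5 ∨ (2*k < 6 ↔ k = -1)) → ((¬(2*j ≥ 6*k - 17)) ∧ acc + j ≥ 7 ∧ k ≤ -7))) ∧ ((¬(acc = -8 → 3*c + k ≤ 2*j + 7)) → ((3*k ≠ 5 ∨ (3*c + k < 6 ↔ k = -1)) → ((¬(2*j ≥ 9*c + 3*k - 17)) ∧ acc + j ≥ 7 ∧ 2*k ≤ 3*c - 7)))
Before k := 2*k: ((acc = -8 → 3*c + 2*k ≤ 2*j + 7) → ((6*k ≠ 5 ∨ (4*k < 6 ↔ 2*k = -1)) → ((¬(2*j ≥ 12*k - 17)) ∧ acc + j ≥ 7 ∧ 2*k ≤ -7))) ∧ ((¬(acc = -8 → 3*c + 2*k ≤ 2*j + 7)) → ((6*k ≠ 5 ∨ (3*c + 2*k < 6 ↔ 2*k = -1)) → ((¬(2*j ≥ 9*c + 6*k - 17)) ∧ acc + j ≥ 7 ∧ 4*k ≤ 3*c - 7)))
Answer: WP = ((acc = -8 → 3*c + 2*k ≤ 2*j + 7) → ((6*k ≠ 5 ∨ (4*k < 6 ↔ 2*k = -1)) → ((¬(2*j ≥ 12*k - 17)) ∧ acc + j ≥ 7 ∧ 2*k ≤ -7))) ∧ ((¬(acc = -8 → 3*c + 2*k ≤ 2*j + 7)) → ((6*k ≠ 5 ∨ (3*c + 2*k < 6 ↔ 2*k = -1)) → ((¬(2*j ≥ 9*c + 6*k - 17)) ∧ acc + j ≥ 7 ∧ 4*k ≤ 3*c - 7)))


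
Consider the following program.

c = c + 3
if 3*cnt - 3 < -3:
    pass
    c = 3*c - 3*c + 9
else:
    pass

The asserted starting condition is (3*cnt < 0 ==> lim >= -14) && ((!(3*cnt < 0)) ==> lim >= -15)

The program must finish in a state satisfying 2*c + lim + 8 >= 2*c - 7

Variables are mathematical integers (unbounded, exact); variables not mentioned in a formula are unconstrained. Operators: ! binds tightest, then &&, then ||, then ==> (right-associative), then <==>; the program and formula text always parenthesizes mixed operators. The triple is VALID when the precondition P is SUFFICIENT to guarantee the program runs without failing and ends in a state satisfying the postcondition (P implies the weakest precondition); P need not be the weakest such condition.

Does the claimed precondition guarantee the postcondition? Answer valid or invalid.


Working backward. After the program, the postcondition 2*c + lim + 8 >= 2*c - 7 must hold; in canonical form it is lim >= -15.
Then branch requires lim >= -15; else branch requires lim >= -15.
Before the if: (3*cnt < 0 ==> lim >= -15) && ((!(3*cnt < 0)) ==> lim >= -15)
Before c := c + 3: (3*cnt < 0 ==> lim >= -15) && ((!(3*cnt < 0)) ==> lim >= -15)
The weakest precondition is (3*cnt < 0 ==> lim >= -15) && ((!(3*cnt < 0)) ==> lim >= -15).
Check whether (3*cnt < 0 ==> lim >= -14) && ((!(3*cnt < 0)) ==> lim >= -15) implies it.
Every state satisfying the precondition satisfies the weakest precondition: the implication holds.
Answer: valid


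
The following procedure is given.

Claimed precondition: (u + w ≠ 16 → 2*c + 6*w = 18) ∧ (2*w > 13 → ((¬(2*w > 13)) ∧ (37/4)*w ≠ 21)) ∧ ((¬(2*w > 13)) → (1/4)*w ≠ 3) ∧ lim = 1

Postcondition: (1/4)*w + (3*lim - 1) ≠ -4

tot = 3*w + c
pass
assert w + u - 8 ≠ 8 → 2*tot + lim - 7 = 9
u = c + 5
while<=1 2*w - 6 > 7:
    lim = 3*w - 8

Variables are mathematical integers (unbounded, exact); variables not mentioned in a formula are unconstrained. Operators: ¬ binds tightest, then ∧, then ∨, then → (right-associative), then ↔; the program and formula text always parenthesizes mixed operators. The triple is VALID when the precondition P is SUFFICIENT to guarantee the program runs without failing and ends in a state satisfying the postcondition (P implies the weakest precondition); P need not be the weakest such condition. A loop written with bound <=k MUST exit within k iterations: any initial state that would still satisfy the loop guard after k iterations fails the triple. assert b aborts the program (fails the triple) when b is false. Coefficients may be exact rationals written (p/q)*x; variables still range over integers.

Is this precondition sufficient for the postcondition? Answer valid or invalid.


Working backward. After the program, the postcondition (1/4)*w + (3*lim - 1) ≠ -4 must hold; in canonical form it is 3*lim + (1/4)*w ≠ -3.
Before the loop (bound <=1), unroll the exhaustion recursion (WP_0 = exit-now case; WP_j = one more guarded iteration, up to j = 1):
  WP_0: (¬(2*w > 13)) ∧ 3*lim + (1/4)*w ≠ -3
  WP_1: (2*w > 13 → ((¬(2*w > 13)) ∧ (37/4)*w ≠ 21)) ∧ ((¬(2*w > 13)) → 3*lim + (1/4)*w ≠ -3)
So before the loop: (2*w > 13 → ((¬(2*w > 13)) ∧ (37/4)*w ≠ 21)) ∧ ((¬(2*w > 13)) → 3*lim + (1/4)*w ≠ -3)
Before u := c + 5: (2*w > 13 → ((¬(2*w > 13)) ∧ (37/4)*w ≠ 21)) ∧ ((¬(2*w > 13)) → 3*lim + (1/4)*w ≠ -3)
Before assert w + u - 8 ≠ 8 → 2*tot + lim - 7 = 9: (u + w ≠ 16 → lim + 2*tot = 16) ∧ (2*w > 13 → ((¬(2*w > 13)) ∧ (37/4)*w ≠ 21)) ∧ ((¬(2*w > 13)) → 3*lim + (1/4)*w ≠ -3)
Before skip: (u + w ≠ 16 → lim + 2*tot = 16) ∧ (2*w > 13 → ((¬(2*w > 13)) ∧ (37/4)*w ≠ 21)) ∧ ((¬(2*w > 13)) → 3*lim + (1/4)*w ≠ -3)
Before tot := 3*w + c: (u + w ≠ 16 → 2*c + lim + 6*w = 16) ∧ (2*w > 13 → ((¬(2*w > 13)) ∧ (37/4)*w ≠ 21)) ∧ ((¬(2*w > 13)) → 3*lim + (1/4)*w ≠ -3)
The weakest precondition is (u + w ≠ 16 → 2*c + lim + 6*w = 16) ∧ (2*w > 13 → ((¬(2*w > 13)) ∧ (37/4)*w ≠ 21)) ∧ ((¬(2*w > 13)) → 3*lim + (1/4)*w ≠ -3).
Check whether (u + w ≠ 16 → 2*c + 6*w = 18) ∧ (2*w > 13 → ((¬(2*w > 13)) ∧ (37/4)*w ≠ 21)) ∧ ((¬(2*w > 13)) → (1/4)*w ≠ 3) ∧ lim = 1 implies it.
Countermodel: at the initial state c = 0, lim = 1, u = 14, w = 3, the precondition holds but the weakest precondition fails.
Answer: invalid


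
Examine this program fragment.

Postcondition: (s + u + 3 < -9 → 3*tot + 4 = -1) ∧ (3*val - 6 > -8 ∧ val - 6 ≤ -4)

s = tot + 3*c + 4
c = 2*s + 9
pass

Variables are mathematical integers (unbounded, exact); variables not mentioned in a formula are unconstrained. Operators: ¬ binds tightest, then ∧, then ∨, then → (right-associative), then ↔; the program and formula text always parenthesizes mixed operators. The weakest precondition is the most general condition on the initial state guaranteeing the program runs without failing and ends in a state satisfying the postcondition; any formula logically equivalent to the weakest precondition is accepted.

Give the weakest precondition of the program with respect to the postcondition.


Working backward. After the program, the postcondition (s + u + 3 < -9 → 3*tot + 4 = -1) ∧ (3*val - 6 > -8 ∧ val - 6 ≤ -4) must hold; in canonical form it is (s + u < -12 → 3*tot = -5) ∧ 3*val > -2 ∧ val ≤ 2.
Before skip: (s + u < -12 → 3*tot = -5) ∧ 3*val > -2 ∧ val ≤ 2
Before c := 2*s + 9: (s + u < -12 → 3*tot = -5) ∧ 3*val > -2 ∧ val ≤ 2
Before s := tot + 3*c + 4: (3*c + tot + u < -16 → 3*tot = -5) ∧ 3*val > -2 ∧ val ≤ 2
Answer: WP = (3*c + tot + u < -16 → 3*tot = -5) ∧ 3*val > -2 ∧ val ≤ 2


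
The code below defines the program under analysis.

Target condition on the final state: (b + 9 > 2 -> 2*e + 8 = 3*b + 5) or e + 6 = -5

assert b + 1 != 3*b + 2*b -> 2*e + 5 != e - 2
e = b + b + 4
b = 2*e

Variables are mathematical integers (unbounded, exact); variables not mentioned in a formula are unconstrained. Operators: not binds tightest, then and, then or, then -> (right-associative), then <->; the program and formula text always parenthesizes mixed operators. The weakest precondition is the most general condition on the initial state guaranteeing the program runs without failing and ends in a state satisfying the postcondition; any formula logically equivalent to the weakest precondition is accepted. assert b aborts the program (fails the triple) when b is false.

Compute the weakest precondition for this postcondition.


Working backward. After the program, the postcondition (b + 9 > 2 -> 2*e + 8 = 3*b + 5) or e + 6 = -5 must hold; in canonical form it is (b > -7 -> 2*e = 3*b - 3) or e = -11.
Before b := 2*e: (2*e > -7 -> 4*e = 3) or e = -11
Before e := b + b + 4: (4*b > -15 -> 8*b = -13) or 2*b = -15
Before assert b + 1 != 3*b + 2*b -> 2*e + 5 != e - 2: (4*b != 1 -> e != -7) and ((4*b > -15 -> 8*b = -13) or 2*b = -15)
Answer: WP = (4*b != 1 -> e != -7) and ((4*b > -15 -> 8*b = -13) or 2*b = -15)


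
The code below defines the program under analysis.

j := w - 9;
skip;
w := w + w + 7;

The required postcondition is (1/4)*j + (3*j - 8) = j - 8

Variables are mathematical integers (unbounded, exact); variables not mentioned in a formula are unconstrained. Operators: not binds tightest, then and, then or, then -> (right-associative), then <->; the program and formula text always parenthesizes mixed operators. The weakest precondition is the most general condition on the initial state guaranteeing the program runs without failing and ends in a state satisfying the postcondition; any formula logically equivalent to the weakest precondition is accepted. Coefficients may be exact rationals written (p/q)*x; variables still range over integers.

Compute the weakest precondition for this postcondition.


Working backward. After the program, the postcondition (1/4)*j + (3*j - 8) = j - 8 must hold; in canonical form it is (9/4)*j = 0.
Before w := w + w + 7: (9/4)*j = 0
Before skip: (9/4)*j = 0
Before j := w - 9: (9/4)*w = 81/4
Answer: WP = (9/4)*w = 81/4


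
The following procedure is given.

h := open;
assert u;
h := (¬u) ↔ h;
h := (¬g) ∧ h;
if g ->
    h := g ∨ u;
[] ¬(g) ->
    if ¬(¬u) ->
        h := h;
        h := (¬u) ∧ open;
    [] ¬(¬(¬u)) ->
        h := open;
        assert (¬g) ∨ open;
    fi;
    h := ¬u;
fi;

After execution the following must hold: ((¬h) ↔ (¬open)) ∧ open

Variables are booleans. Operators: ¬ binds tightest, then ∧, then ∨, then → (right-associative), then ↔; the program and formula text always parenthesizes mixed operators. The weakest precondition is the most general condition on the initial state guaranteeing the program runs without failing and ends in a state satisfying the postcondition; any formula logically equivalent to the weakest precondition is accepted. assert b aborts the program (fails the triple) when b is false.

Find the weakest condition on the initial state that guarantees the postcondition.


Working backward. After the program, ((¬h) ↔ (¬open)) ∧ open must hold.
Then branch requires ((¬(g ∨ u)) ↔ (¬open)) ∧ open; else branch requires (u → ((u ↔ (¬open)) ∧ open)) ∧ ((¬u) → (((¬g) ∨ open) ∧ (u ↔ (¬open)) ∧ open)).
Before the if: (g → (((¬(g ∨ u)) ↔ (¬open)) ∧ open)) ∧ ((¬g) → ((u → ((u ↔ (¬open)) ∧ open)) ∧ ((¬u) → (((¬g) ∨ open) ∧ (u ↔ (¬open)) ∧ open))))
Before h := (¬g) ∧ h: (g → (((¬(g ∨ u)) ↔ (¬open)) ∧ open)) ∧ ((¬g) → ((u → ((u ↔ (¬open)) ∧ open)) ∧ ((¬u) → (((¬g) ∨ open) ∧ (u ↔ (¬open)) ∧ open))))
Before h := (¬u) ↔ h: (g → (((¬(g ∨ u)) ↔ (¬open)) ∧ open)) ∧ ((¬g) → ((u → ((u ↔ (¬open)) ∧ open)) ∧ ((¬u) → (((¬g) ∨ open) ∧ (u ↔ (¬open)) ∧ open))))
Before assert u: u ∧ (g → (((¬(g ∨ u)) ↔ (¬open)) ∧ open)) ∧ ((¬g) → ((u → ((u ↔ (¬open)) ∧ open)) ∧ ((¬u) → (((¬g) ∨ open) ∧ (u ↔ (¬open)) ∧ open))))
Before h := open: u ∧ (g → (((¬(g ∨ u)) ↔ (¬open)) ∧ open)) ∧ ((¬g) → ((u → ((u ↔ (¬open)) ∧ open)) ∧ ((¬u) → (((¬g) ∨ open) ∧ (u ↔ (¬open)) ∧ open))))
Answer: WP = u ∧ (g → (((¬(g ∨ u)) ↔ (¬open)) ∧ open)) ∧ ((¬g) → ((u → ((u ↔ (¬open)) ∧ open)) ∧ ((¬u) → (((¬g) ∨ open) ∧ (u ↔ (¬open)) ∧ open))))


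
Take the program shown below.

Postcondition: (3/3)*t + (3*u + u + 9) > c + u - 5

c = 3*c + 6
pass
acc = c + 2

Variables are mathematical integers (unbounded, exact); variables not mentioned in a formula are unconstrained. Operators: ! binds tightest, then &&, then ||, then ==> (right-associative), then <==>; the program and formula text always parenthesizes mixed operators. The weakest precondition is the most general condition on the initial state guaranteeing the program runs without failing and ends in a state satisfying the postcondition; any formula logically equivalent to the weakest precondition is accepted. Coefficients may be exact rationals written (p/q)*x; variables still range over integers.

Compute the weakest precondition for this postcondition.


Working backward. After the program, the postcondition (3/3)*t + (3*u + u + 9) > c + u - 5 must hold; in canonical form it is t + 3*u > c - 14.
Before acc := c + 2: t + 3*u > c - 14
Before skip: t + 3*u > c - 14
Before c := 3*c + 6: t + 3*u > 3*c - 8
Answer: WP = t + 3*u > 3*c - 8


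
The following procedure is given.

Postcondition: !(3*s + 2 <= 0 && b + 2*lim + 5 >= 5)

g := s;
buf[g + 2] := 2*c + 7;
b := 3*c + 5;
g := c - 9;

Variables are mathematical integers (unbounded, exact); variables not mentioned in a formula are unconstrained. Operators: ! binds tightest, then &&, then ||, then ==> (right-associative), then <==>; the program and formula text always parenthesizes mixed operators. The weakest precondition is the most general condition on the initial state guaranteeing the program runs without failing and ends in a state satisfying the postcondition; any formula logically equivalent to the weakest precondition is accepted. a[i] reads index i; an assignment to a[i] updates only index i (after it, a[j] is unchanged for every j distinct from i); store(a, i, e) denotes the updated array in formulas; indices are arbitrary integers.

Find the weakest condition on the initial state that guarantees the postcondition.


Working backward. After the program, the postcondition !(3*s + 2 <= 0 && b + 2*lim + 5 >= 5) must hold; in canonical form it is !(3*s <= -2 && b + 2*lim >= 0).
Before g := c - 9: !(3*s <= -2 && b + 2*lim >= 0)
Before b := 3*c + 5: !(3*s <= -2 && 3*c + 2*lim >= -5)
Before buf[g + 2] := 2*c + 7: !(3*s <= -2 && 3*c + 2*lim >= -5)
Before g := s: !(3*s <= -2 && 3*c + 2*lim >= -5)
Answer: WP = !(3*s <= -2 && 3*c + 2*lim >= -5)


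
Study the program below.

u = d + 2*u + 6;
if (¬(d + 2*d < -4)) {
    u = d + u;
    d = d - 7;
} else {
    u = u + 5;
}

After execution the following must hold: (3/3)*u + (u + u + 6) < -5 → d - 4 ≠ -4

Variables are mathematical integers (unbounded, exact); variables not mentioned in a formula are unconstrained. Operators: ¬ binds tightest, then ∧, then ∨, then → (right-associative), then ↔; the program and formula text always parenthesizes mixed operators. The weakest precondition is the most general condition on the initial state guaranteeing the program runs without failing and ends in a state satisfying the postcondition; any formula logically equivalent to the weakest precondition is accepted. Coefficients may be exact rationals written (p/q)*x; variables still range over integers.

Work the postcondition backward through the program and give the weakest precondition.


Working backward. After the program, the postcondition (3/3)*u + (u + u + 6) < -5 → d - 4 ≠ -4 must hold; in canonical form it is 3*u < -11 → d ≠ 0.
Then branch requires 3*d + 3*u < -11 → d ≠ 7; else branch requires 3*u < -26 → d ≠ 0.
Before the if: ((¬(3*d < -4)) → (3*d + 3*u < -11 → d ≠ 7)) ∧ (3*d < -4 → (3*u < -26 → d ≠ 0))
Before u := d + 2*u + 6: ((¬(3*d < -4)) → (6*d + 6*u < -29 → d ≠ 7)) ∧ (3*d < -4 → (3*d + 6*u < -44 → d ≠ 0))
Answer: WP = ((¬(3*d < -4)) → (6*d + 6*u < -29 → d ≠ 7)) ∧ (3*d < -4 → (3*d + 6*u < -44 → d ≠ 0))


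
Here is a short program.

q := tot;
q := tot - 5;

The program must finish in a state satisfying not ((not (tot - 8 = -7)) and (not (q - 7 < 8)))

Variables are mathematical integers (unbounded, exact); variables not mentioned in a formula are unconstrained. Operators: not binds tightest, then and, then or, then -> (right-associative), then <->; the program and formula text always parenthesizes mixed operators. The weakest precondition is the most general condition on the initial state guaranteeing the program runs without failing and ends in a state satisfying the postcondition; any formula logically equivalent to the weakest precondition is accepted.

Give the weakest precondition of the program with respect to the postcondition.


Working backward. After the program, the postcondition not ((not (tot - 8 = -7)) and (not (q - 7 < 8))) must hold; in canonical form it is not ((not (tot = 1)) and (not (q < 15))).
Before q := tot - 5: not ((not (tot = 1)) and (not (tot < 20)))
Before q := tot: not ((not (tot = 1)) and (not (tot < 20)))
Answer: WP = not ((not (tot = 1)) and (not (tot < 20)))


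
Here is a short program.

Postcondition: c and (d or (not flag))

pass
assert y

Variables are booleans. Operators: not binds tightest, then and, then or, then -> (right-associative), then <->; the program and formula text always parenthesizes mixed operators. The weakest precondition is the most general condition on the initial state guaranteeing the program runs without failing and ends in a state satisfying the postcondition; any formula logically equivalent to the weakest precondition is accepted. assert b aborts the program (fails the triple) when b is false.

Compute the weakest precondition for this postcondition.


Working backward. After the program, c and (d or (not flag)) must hold.
Before assert y: y and c and (d or (not flag))
Before skip: y and c and (d or (not flag))
Answer: WP = y and c and (d or (not flag))


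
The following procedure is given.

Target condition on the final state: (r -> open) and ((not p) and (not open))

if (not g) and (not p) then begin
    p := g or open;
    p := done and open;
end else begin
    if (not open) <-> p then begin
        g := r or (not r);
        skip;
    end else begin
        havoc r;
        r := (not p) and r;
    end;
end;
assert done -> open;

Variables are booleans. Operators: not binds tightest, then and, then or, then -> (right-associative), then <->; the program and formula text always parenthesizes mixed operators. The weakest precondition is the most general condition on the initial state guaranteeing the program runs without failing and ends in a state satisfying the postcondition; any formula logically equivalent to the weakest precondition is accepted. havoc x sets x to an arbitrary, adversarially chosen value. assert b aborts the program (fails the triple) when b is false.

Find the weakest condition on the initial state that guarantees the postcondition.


Working backward. After the program, the postcondition (r -> open) and ((not p) and (not open)) must hold; in canonical form it is (r -> open) and (not p) and (not open).
Before assert done -> open: (done -> open) and (r -> open) and (not p) and (not open)
Then branch requires (done -> open) and (r -> open) and (not (done and open)) and (not open); else branch requires (((not open) <-> p) -> ((done -> open) and (r -> open) and (not p) and (not open))) and ((not ((not open) <-> p)) -> ((done -> open) and ((not p) -> open) and (not p) and (not open))).
Before the if: (((not g) and (not p)) -> ((done -> open) and (r -> open) and (not (done and open)) and (not open))) and ((not ((not g) and (not p))) -> ((((not open) <-> p) -> ((done -> open) and (r -> open) and (not p) and (not open))) and ((not ((not open) <-> p)) -> ((done -> open) and ((not p) -> open) and (not p) and (not open)))))
Answer: WP = (((not g) and (not p)) -> ((done -> open) and (r -> open) and (not (done and open)) and (not open))) and ((not ((not g) and (not p))) -> ((((not open) <-> p) -> ((done -> open) and (r -> open) and (not p) and (not open))) and ((not ((not open) <-> p)) -> ((done -> open) and ((not p) -> open) and (not p) and (not open)))))


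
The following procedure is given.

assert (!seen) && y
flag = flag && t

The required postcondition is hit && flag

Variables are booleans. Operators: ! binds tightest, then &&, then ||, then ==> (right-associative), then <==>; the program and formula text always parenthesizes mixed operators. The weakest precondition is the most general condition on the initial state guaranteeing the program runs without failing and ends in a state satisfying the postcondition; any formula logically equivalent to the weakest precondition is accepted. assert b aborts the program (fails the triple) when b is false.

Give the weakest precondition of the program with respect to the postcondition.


Working backward. After the program, hit && flag must hold.
Before flag := flag && t: hit && flag && t
Before assert (!seen) && y: (!seen) && y && hit && flag && t
Answer: WP = (!seen) && y && hit && flag && t


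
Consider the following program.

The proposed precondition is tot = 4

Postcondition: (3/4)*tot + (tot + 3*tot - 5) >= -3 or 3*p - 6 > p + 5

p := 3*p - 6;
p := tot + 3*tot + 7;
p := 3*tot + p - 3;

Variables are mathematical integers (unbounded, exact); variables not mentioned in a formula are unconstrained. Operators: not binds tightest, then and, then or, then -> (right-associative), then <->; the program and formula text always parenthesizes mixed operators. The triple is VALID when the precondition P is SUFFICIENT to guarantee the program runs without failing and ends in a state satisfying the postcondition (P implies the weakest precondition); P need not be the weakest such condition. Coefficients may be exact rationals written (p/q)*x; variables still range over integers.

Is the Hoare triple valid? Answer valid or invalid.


Working backward. After the program, the postcondition (3/4)*tot + (tot + 3*tot - 5) >= -3 or 3*p - 6 > p + 5 must hold; in canonical form it is (19/4)*tot >= 2 or 2*p > 11.
Before p := 3*tot + p - 3: (19/4)*tot >= 2 or 2*p + 6*tot > 17
Before p := tot + 3*tot + 7: (19/4)*tot >= 2 or 14*tot > 3
Before p := 3*p - 6: (19/4)*tot >= 2 or 14*tot > 3
The weakest precondition is (19/4)*tot >= 2 or 14*tot > 3.
Check whether tot = 4 implies it.
Every state satisfying the precondition satisfies the weakest precondition: the implication holds.
Answer: valid


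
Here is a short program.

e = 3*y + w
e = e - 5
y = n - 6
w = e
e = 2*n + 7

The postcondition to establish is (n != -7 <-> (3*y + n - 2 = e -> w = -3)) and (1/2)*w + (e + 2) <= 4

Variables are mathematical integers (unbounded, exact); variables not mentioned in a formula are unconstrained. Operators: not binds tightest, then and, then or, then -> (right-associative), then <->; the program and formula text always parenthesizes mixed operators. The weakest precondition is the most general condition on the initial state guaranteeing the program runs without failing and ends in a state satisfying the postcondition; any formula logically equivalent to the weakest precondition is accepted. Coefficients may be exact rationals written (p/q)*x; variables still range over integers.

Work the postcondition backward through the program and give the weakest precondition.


Working backward. After the program, the postcondition (n != -7 <-> (3*y + n - 2 = e -> w = -3)) and (1/2)*w + (e + 2) <= 4 must hold; in canonical form it is (n != -7 <-> (n + 3*y = e + 2 -> w = -3)) and e + (1/2)*w <= 2.
Before e := 2*n + 7: (n != -7 <-> (3*y = n + 9 -> w = -3)) and 2*n + (1/2)*w <= -5
Before w := e: (n != -7 <-> (3*y = n + 9 -> e = -3)) and (1/2)*e + 2*n <= -5
Before y := n - 6: (n != -7 <-> (2*n = 27 -> e = -3)) and (1/2)*e + 2*n <= -5
Before e := e - 5: (n != -7 <-> (2*n = 27 -> e = 2)) and (1/2)*e + 2*n <= -5/2
Before e := 3*y + w: (n != -7 <-> (2*n = 27 -> w + 3*y = 2)) and 2*n + (1/2)*w + (3/2)*y <= -5/2
Answer: WP = (n != -7 <-> (2*n = 27 -> w + 3*y = 2)) and 2*n + (1/2)*w + (3/2)*y <= -5/2


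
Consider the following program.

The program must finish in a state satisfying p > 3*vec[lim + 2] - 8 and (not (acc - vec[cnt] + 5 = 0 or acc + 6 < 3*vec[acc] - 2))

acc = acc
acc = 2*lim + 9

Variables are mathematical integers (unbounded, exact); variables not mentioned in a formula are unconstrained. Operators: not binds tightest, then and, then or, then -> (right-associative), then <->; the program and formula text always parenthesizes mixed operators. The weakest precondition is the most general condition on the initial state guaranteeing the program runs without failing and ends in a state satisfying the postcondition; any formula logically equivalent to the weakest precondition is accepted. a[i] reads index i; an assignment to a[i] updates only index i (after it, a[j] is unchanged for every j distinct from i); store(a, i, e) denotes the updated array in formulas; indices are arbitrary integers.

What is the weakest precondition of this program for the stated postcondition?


Working backward. After the program, the postcondition p > 3*vec[lim + 2] - 8 and (not (acc - vec[cnt] + 5 = 0 or acc + 6 < 3*vec[acc] - 2)) must hold; in canonical form it is p > 3*vec[lim + 2] - 8 and (not (acc = vec[cnt] - 5 or acc < 3*vec[acc] - 8)).
Before acc := 2*lim + 9: p > 3*vec[lim + 2] - 8 and (not (2*lim = vec[cnt] - 14 or 2*lim < 3*vec[2*lim + 9] - 17))
Before acc := acc: p > 3*vec[lim + 2] - 8 and (not (2*lim = vec[cnt] - 14 or 2*lim < 3*vec[2*lim + 9] - 17))
Answer: WP = p > 3*vec[lim + 2] - 8 and (not (2*lim = vec[cnt] - 14 or 2*lim < 3*vec[2*lim + 9] - 17))


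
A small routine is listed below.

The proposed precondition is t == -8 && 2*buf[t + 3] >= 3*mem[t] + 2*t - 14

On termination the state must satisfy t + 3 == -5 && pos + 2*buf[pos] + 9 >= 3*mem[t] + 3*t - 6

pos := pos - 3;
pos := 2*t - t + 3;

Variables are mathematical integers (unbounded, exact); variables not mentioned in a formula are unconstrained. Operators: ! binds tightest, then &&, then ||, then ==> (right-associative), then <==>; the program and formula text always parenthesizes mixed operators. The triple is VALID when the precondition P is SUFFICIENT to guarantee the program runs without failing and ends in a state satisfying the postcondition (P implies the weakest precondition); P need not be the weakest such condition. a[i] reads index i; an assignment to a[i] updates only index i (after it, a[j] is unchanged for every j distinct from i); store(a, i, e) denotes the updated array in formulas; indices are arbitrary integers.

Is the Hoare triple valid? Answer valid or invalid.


Working backward. After the program, the postcondition t + 3 == -5 && pos + 2*buf[pos] + 9 >= 3*mem[t] + 3*t - 6 must hold; in canonical form it is t == -8 && 2*buf[pos] + pos >= 3*mem[t] + 3*t - 15.
Before pos := 2*t - t + 3: t == -8 && 2*buf[t + 3] >= 3*mem[t] + 2*t - 18
Before pos := pos - 3: t == -8 && 2*buf[t + 3] >= 3*mem[t] + 2*t - 18
The weakest precondition is t == -8 && 2*buf[t + 3] >= 3*mem[t] + 2*t - 18.
Check whether t == -8 && 2*buf[t + 3] >= 3*mem[t] + 2*t - 14 implies it.
Every state satisfying the precondition satisfies the weakest precondition: the implication holds.
Answer: valid


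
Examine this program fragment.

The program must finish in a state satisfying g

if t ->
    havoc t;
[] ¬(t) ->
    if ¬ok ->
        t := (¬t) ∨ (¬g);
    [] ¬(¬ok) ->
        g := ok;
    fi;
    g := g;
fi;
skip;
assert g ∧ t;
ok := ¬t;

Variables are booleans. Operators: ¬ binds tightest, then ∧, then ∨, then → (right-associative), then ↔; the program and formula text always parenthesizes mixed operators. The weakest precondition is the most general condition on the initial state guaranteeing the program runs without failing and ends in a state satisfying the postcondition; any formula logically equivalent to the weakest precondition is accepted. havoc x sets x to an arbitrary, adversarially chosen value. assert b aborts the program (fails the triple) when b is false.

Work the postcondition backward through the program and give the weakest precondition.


Working backward. After the program, g must hold.
Before ok := ¬t: g
Before assert g ∧ t: g ∧ t
Before skip: g ∧ t
Then branch requires false; else branch requires ((¬ok) → (g ∧ ((¬t) ∨ (¬g)))) ∧ (ok → (ok ∧ t)).
Before the if: (¬t) ∧ ((¬t) → (((¬ok) → (g ∧ ((¬t) ∨ (¬g)))) ∧ (ok → (ok ∧ t))))
Answer: WP = (¬t) ∧ ((¬t) → (((¬ok) → (g ∧ ((¬t) ∨ (¬g)))) ∧ (ok → (ok ∧ t))))


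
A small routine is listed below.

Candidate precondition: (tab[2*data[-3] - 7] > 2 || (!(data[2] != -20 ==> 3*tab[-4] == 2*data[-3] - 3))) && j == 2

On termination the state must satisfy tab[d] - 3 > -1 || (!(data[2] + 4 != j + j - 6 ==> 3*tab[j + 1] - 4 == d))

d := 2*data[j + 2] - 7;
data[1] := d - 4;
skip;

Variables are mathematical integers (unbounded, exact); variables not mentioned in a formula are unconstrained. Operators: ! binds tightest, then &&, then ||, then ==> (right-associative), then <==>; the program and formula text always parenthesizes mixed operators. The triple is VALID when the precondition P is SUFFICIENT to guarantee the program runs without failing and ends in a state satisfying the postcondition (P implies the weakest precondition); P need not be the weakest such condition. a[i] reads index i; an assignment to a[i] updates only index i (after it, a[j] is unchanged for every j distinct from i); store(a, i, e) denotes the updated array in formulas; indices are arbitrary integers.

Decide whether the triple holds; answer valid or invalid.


Working backward. After the program, the postcondition tab[d] - 3 > -1 || (!(data[2] + 4 != j + j - 6 ==> 3*tab[j + 1] - 4 == d)) must hold; in canonical form it is tab[d] > 2 || (!(data[2] != 2*j - 10 ==> 3*tab[j + 1] == d + 4)).
Before skip: tab[d] > 2 || (!(data[2] != 2*j - 10 ==> 3*tab[j + 1] == d + 4))
Before data[1] := d - 4: tab[d] > 2 || (!(data[2] != 2*j - 10 ==> 3*tab[j + 1] == d + 4))
Before d := 2*data[j + 2] - 7: tab[2*data[j + 2] - 7] > 2 || (!(data[2] != 2*j - 10 ==> 3*tab[j + 1] == 2*data[j + 2] - 3))
The weakest precondition is tab[2*data[j + 2] - 7] > 2 || (!(data[2] != 2*j - 10 ==> 3*tab[j + 1] == 2*data[j + 2] - 3)).
Check whether (tab[2*data[-3] - 7] > 2 || (!(data[2] != -20 ==> 3*tab[-4] == 2*data[-3] - 3))) && j == 2 implies it.
Countermodel: at the initial state data = {[-4] = 21122, [-3] = 21122, [2] = -6, [3] = 21122, [4] = 15521, [31035] = 21122, [42237] = 21122, elsewhere 21122}, j = 2, tab = {[-4] = 14080, [-3] = 14080, [2] = 14080, [3] = 14080, [4] = 14080, [31035] = -6516, [42237] = 14080, elsewhere 14080}, the precondition holds but the weakest precondition fails.
Answer: invalid


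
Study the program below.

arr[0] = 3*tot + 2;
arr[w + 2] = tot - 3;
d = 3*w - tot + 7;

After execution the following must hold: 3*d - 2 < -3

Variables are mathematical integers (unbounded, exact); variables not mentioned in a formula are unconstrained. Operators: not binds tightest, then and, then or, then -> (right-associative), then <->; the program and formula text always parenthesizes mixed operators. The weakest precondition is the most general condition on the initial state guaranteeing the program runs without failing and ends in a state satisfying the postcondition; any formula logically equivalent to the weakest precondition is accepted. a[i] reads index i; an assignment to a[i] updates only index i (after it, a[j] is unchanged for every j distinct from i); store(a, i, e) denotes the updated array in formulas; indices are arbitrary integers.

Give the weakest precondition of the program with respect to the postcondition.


Working backward. After the program, the postcondition 3*d - 2 < -3 must hold; in canonical form it is 3*d < -1.
Before d := 3*w - tot + 7: 9*w < 3*tot - 22
Before arr[w + 2] := tot - 3: 9*w < 3*tot - 22
Before arr[0] := 3*tot + 2: 9*w < 3*tot - 22
Answer: WP = 9*w < 3*tot - 22


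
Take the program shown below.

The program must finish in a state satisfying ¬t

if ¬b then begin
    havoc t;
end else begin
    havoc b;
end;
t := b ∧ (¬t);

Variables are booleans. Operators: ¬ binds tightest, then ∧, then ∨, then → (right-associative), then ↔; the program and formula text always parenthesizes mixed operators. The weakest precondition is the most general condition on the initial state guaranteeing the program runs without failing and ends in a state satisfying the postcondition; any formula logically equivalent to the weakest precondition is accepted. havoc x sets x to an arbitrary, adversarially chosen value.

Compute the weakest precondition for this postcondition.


Working backward. After the program, ¬t must hold.
Before t := b ∧ (¬t): ¬(b ∧ (¬t))
Then branch requires ¬b; else branch requires t.
Before the if: b → t
Answer: WP = b → t


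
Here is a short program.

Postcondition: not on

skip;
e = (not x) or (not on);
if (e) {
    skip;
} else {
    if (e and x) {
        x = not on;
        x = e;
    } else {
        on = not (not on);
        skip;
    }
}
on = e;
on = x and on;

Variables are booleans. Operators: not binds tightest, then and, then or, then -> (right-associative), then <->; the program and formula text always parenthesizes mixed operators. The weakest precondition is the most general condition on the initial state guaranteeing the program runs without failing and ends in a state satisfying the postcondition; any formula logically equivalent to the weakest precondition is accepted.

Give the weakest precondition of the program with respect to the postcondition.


Working backward. After the program, not on must hold.
Before on := x and on: not (x and on)
Before on := e: not (x and e)
Then branch requires not (x and e); else branch requires ((e and x) -> (not e)) and ((not (e and x)) -> (not (x and e))).
Before the if: (e -> (not (x and e))) and ((not e) -> (((e and x) -> (not e)) and ((not (e and x)) -> (not (x and e)))))
Before e := (not x) or (not on): (((not x) or (not on)) -> (not (x and ((not x) or (not on))))) and ((not ((not x) or (not on))) -> (((((not x) or (not on)) and x) -> (not ((not x) or (not on)))) and ((not (((not x) or (not on)) and x)) -> (not (x and ((not x) or (not on)))))))
Before skip: (((not x) or (not on)) -> (not (x and ((not x) or (not on))))) and ((not ((not x) or (not on))) -> (((((not x) or (not on)) and x) -> (not ((not x) or (not on)))) and ((not (((not x) or (not on)) and x)) -> (not (x and ((not x) or (not on)))))))
Answer: WP = (((not x) or (not on)) -> (not (x and ((not x) or (not on))))) and ((not ((not x) or (not on))) -> (((((not x) or (not on)) and x) -> (not ((not x) or (not on)))) and ((not (((not x) or (not on)) and x)) -> (not (x and ((not x) or (not on)))))))


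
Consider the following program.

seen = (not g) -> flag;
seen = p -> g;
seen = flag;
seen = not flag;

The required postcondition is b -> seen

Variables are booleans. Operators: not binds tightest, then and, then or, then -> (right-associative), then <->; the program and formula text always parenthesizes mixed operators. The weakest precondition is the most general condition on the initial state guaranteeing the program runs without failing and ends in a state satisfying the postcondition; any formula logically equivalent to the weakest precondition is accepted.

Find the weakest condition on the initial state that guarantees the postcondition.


Working backward. After the program, b -> seen must hold.
Before seen := not flag: b -> (not flag)
Before seen := flag: b -> (not flag)
Before seen := p -> g: b -> (not flag)
Before seen := (not g) -> flag: b -> (not flag)
Answer: WP = b -> (not flag)
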